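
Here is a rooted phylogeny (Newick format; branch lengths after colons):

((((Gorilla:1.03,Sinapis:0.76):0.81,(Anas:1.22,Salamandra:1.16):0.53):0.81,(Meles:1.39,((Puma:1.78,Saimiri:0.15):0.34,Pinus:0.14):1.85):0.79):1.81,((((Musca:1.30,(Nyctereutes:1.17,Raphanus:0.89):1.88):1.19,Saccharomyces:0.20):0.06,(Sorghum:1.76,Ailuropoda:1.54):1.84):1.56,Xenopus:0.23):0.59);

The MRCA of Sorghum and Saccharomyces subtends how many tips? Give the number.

The MRCA of Sorghum and Saccharomyces is the node subtending (((Musca,(Nyctereutes,Raphanus)),Saccharomyces),(Sorghum,Ailuropoda)).
That clade contains 6 terminal taxa: Ailuropoda, Musca, Nyctereutes, Raphanus, Saccharomyces, Sorghum.

6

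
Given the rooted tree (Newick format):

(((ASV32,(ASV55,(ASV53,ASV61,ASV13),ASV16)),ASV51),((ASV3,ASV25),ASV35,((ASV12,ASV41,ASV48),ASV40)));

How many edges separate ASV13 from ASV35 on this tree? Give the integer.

The MRCA of ASV13 and ASV35 is the root of the tree.
From ASV13 up to that node: 5 branches. From ASV35 up to the same node: 2 branches. Total: 5 + 2 = 7.

7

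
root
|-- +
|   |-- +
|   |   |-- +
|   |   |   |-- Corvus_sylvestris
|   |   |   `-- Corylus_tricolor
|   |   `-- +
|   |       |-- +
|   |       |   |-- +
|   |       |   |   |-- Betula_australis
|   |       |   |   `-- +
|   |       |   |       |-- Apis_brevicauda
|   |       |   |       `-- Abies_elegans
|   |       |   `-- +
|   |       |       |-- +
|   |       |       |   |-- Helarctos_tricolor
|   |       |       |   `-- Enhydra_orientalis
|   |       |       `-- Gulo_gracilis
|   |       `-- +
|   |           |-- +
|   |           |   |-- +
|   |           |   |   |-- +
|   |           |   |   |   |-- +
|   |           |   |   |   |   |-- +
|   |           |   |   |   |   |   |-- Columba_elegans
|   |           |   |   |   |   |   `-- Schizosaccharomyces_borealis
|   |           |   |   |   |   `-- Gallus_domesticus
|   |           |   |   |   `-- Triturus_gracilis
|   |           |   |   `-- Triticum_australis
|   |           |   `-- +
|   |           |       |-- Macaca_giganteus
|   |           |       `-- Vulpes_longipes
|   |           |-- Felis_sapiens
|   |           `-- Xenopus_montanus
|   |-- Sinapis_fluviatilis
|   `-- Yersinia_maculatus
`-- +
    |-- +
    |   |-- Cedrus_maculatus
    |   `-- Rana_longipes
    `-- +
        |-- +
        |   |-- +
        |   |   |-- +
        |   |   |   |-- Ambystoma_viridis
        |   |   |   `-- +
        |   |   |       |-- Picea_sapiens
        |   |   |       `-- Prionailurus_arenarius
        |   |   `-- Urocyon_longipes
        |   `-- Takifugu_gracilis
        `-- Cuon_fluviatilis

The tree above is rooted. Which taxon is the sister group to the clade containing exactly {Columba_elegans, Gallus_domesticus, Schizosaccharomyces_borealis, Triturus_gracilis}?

Triticum_australis

The clade containing exactly {Columba_elegans, Gallus_domesticus, Schizosaccharomyces_borealis, Triturus_gracilis} attaches to the tree at the node subtending ((((Columba_elegans,Schizosaccharomyces_borealis),Gallus_domesticus),Triturus_gracilis),Triticum_australis).
The other lineage descending from that same node — the sister group — is the single tip Triticum_australis.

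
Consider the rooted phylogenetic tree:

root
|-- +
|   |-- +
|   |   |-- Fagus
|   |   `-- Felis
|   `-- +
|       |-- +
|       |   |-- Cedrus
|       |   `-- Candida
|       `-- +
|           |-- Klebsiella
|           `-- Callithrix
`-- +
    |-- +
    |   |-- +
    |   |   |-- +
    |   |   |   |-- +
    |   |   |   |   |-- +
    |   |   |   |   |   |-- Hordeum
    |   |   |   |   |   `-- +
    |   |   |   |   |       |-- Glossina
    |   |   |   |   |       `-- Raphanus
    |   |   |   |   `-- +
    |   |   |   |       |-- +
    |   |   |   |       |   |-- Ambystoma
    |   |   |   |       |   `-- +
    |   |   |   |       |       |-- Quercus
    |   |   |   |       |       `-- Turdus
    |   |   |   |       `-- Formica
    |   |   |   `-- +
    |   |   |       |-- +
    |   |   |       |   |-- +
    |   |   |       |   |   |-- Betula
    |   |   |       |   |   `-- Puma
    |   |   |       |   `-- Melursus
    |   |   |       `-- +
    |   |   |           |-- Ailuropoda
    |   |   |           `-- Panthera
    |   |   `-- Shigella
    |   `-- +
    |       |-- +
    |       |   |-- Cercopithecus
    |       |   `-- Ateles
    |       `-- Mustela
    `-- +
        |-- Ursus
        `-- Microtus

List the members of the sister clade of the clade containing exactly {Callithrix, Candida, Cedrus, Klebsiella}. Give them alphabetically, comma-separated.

Fagus, Felis

The clade containing exactly {Callithrix, Candida, Cedrus, Klebsiella} attaches to the tree at the node subtending ((Fagus,Felis),((Cedrus,Candida),(Klebsiella,Callithrix))).
The other lineage descending from that same node — the sister group — is (Fagus,Felis); its 2 tips in alphabetical order are the answer.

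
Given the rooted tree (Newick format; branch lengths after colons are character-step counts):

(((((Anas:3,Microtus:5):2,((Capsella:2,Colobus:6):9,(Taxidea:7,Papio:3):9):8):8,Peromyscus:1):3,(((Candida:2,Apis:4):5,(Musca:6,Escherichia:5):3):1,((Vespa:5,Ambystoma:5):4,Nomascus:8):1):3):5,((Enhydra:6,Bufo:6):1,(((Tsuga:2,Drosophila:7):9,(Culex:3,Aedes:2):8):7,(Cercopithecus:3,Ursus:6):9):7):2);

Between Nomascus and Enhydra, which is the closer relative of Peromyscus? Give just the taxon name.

Nomascus

The MRCA of Peromyscus and Nomascus subtends ((((Anas,Microtus),((Capsella,Colobus),(Taxidea,Papio))),Peromyscus),(((Candida,Apis),(Musca,Escherichia)),((Vespa,Ambystoma),Nomascus))) (14 taxa).
The MRCA of Peromyscus and Enhydra is the root, subtending the entire tree (22 taxa).
The first is nested inside the second, so Peromyscus shares a more recent common ancestor with Nomascus.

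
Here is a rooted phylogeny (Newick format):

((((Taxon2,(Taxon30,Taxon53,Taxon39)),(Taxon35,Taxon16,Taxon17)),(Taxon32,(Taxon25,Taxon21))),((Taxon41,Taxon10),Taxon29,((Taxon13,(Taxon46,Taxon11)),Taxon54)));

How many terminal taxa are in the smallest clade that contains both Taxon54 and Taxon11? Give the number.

4

The MRCA of Taxon54 and Taxon11 is the node subtending ((Taxon13,(Taxon46,Taxon11)),Taxon54).
That clade contains 4 terminal taxa: Taxon11, Taxon13, Taxon46, Taxon54.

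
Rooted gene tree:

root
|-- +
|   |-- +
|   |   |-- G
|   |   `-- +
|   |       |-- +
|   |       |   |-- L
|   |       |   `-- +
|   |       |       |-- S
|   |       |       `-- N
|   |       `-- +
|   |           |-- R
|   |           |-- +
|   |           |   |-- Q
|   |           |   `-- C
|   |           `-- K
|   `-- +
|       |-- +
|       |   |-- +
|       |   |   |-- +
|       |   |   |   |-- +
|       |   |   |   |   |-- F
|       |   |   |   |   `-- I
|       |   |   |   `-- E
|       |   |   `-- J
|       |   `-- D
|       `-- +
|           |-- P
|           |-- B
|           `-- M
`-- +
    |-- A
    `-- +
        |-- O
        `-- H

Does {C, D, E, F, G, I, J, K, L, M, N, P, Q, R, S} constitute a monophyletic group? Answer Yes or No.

No

The MRCA of the listed taxa subtends ((G,((L,(S,N)),(R,(Q,C),K))),(((((F,I),E),J),D),(P,B,M))).
That clade also contains B, which is not in the proposed group, so the group is not monophyletic.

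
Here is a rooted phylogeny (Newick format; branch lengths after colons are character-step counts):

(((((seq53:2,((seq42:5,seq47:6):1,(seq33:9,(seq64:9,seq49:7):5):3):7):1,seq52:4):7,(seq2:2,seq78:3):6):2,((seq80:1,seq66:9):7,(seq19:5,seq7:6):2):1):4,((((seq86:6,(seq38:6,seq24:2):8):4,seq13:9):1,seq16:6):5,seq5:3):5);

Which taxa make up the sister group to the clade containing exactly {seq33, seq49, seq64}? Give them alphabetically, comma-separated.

seq42, seq47

The clade containing exactly {seq33, seq49, seq64} attaches to the tree at the node subtending ((seq42,seq47),(seq33,(seq64,seq49))).
The other lineage descending from that same node — the sister group — is (seq42,seq47); its 2 tips in alphabetical order are the answer.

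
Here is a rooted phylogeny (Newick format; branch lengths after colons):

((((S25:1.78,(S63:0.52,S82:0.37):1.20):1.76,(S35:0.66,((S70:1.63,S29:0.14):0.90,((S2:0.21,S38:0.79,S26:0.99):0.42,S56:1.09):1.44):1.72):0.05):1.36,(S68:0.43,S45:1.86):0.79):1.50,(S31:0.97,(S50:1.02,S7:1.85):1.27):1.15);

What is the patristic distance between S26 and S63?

The path runs S26 → … → MRCA → … → S63; the MRCA is the node subtending ((S25,(S63,S82)),(S35,((S70,S29),((S2,S38,S26),S56)))).
Branch lengths along that path: 0.99 + 0.42 + 1.44 + 1.72 + 0.05 + 1.76 + 1.20 + 0.52 = 8.10.

8.10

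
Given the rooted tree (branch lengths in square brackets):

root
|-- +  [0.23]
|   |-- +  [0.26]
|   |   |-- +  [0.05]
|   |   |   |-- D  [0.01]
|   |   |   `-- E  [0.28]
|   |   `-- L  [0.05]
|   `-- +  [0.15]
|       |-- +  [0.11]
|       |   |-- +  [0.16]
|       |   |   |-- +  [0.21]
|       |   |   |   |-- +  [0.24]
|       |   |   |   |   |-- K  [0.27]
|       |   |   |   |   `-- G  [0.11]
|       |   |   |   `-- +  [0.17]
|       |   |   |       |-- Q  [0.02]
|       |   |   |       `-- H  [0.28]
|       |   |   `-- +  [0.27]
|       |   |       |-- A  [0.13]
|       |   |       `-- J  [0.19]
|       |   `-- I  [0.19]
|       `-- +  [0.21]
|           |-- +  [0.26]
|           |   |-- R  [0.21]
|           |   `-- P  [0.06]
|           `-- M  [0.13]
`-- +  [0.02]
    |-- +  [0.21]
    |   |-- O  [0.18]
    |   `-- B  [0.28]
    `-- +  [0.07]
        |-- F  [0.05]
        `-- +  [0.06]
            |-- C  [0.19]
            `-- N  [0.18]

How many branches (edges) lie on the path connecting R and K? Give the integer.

8

The MRCA of R and K is the node subtending (((((K,G),(Q,H)),(A,J)),I),((R,P),M)).
From R up to that node: 3 branches. From K up to the same node: 5 branches. Total: 3 + 5 = 8.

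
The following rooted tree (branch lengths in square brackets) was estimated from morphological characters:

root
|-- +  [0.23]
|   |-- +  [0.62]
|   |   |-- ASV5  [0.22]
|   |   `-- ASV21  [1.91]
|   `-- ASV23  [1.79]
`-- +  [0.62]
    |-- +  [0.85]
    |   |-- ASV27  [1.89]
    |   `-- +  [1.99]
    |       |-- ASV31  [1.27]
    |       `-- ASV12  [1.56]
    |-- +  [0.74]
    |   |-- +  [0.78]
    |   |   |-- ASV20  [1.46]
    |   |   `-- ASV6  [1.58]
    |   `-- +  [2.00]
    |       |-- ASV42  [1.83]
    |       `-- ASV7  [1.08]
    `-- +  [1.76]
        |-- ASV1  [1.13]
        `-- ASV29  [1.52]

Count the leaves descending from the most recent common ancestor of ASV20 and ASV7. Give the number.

4

The MRCA of ASV20 and ASV7 is the node subtending ((ASV20,ASV6),(ASV42,ASV7)).
That clade contains 4 terminal taxa: ASV20, ASV42, ASV6, ASV7.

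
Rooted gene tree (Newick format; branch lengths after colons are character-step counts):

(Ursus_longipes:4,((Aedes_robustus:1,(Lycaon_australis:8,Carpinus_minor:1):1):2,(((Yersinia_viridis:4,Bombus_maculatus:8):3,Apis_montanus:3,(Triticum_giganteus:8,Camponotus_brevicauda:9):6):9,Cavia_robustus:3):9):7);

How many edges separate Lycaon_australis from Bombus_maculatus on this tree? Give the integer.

7

The MRCA of Lycaon_australis and Bombus_maculatus is the node subtending ((Aedes_robustus,(Lycaon_australis,Carpinus_minor)),(((Yersinia_viridis,Bombus_maculatus),Apis_montanus,(Triticum_giganteus,Camponotus_brevicauda)),Cavia_robustus)).
From Lycaon_australis up to that node: 3 branches. From Bombus_maculatus up to the same node: 4 branches. Total: 3 + 4 = 7.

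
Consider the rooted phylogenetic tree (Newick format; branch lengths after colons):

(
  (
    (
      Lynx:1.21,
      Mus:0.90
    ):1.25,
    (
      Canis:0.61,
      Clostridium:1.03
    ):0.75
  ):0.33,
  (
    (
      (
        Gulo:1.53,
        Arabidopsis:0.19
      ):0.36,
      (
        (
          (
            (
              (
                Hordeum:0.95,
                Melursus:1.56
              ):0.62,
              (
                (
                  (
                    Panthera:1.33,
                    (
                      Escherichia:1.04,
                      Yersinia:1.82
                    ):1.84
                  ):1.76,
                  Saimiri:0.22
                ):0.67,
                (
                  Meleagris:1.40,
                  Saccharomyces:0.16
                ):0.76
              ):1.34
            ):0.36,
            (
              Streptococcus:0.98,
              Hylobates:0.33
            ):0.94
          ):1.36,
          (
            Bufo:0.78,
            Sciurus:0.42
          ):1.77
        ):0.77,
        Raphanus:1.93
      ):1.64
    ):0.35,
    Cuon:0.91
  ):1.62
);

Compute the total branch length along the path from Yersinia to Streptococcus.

9.71

The path runs Yersinia → … → MRCA → … → Streptococcus; the MRCA is the node subtending (((Hordeum,Melursus),(((Panthera,(Escherichia,Yersinia)),Saimiri),(Meleagris,Saccharomyces))),(Streptococcus,Hylobates)).
Branch lengths along that path: 1.82 + 1.84 + 1.76 + 0.67 + 1.34 + 0.36 + 0.94 + 0.98 = 9.71.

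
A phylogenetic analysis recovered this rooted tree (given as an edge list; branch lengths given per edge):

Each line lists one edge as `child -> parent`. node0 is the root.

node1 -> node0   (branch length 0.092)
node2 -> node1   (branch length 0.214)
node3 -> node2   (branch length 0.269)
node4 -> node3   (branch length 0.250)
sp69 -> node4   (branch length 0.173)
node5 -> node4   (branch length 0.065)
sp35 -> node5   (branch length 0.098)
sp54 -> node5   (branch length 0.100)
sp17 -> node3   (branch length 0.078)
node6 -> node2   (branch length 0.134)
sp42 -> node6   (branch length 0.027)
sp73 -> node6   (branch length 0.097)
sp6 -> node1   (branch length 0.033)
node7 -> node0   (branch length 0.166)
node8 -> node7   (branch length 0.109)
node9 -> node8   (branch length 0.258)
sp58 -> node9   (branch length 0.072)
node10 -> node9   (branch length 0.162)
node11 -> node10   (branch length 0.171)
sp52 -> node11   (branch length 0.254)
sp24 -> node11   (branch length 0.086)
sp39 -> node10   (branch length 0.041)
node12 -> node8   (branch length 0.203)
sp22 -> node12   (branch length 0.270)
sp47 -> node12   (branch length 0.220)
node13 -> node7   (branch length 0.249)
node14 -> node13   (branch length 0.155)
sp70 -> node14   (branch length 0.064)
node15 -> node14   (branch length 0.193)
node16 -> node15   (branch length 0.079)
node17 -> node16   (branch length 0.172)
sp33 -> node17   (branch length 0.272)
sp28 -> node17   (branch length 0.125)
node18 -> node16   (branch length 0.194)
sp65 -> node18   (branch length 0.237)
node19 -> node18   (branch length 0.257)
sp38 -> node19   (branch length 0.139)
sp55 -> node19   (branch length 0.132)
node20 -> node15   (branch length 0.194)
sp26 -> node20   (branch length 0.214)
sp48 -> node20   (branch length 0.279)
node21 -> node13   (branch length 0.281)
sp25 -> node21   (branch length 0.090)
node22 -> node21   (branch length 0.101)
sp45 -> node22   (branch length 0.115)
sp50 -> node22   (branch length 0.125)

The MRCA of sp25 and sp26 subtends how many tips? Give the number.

The MRCA of sp25 and sp26 is the node subtending ((sp70,(((sp33,sp28),(sp65,(sp38,sp55))),(sp26,sp48))),(sp25,(sp45,sp50))).
That clade contains 11 terminal taxa: sp25, sp26, sp28, sp33, sp38, sp45, sp48, sp50, sp55, sp65, sp70.

11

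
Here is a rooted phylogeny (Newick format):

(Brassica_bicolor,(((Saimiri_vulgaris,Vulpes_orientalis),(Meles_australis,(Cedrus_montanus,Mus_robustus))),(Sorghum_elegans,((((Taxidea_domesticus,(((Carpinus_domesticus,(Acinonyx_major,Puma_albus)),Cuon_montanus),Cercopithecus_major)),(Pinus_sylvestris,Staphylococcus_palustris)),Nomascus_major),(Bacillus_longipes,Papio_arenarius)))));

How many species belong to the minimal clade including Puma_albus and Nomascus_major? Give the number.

9

The MRCA of Puma_albus and Nomascus_major is the node subtending (((Taxidea_domesticus,(((Carpinus_domesticus,(Acinonyx_major,Puma_albus)),Cuon_montanus),Cercopithecus_major)),(Pinus_sylvestris,Staphylococcus_palustris)),Nomascus_major).
That clade contains 9 terminal taxa: Acinonyx_major, Carpinus_domesticus, Cercopithecus_major, Cuon_montanus, Nomascus_major, Pinus_sylvestris, Puma_albus, Staphylococcus_palustris, Taxidea_domesticus.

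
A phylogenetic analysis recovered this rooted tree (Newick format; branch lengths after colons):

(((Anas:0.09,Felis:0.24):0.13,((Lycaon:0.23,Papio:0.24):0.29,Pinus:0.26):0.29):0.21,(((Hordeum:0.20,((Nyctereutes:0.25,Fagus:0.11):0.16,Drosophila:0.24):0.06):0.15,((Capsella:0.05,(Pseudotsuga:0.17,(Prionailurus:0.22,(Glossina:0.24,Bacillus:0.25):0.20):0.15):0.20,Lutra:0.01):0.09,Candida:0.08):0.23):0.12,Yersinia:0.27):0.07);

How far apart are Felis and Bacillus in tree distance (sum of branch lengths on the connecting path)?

The path runs Felis → … → MRCA → … → Bacillus; the MRCA is the root of the tree.
Branch lengths along that path: 0.24 + 0.13 + 0.21 + 0.07 + 0.12 + 0.23 + 0.09 + 0.20 + 0.15 + 0.20 + 0.25 = 1.89.

1.89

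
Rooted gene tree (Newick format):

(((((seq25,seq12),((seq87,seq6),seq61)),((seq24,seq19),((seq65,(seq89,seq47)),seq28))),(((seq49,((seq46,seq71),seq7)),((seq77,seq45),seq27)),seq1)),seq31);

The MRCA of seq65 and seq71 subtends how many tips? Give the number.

19

The MRCA of seq65 and seq71 is the node subtending ((((seq25,seq12),((seq87,seq6),seq61)),((seq24,seq19),((seq65,(seq89,seq47)),seq28))),(((seq49,((seq46,seq71),seq7)),((seq77,seq45),seq27)),seq1)).
That clade contains 19 terminal taxa: seq1, seq12, seq19, seq24, seq25, seq27, seq28, seq45, seq46, seq47, seq49, seq6, seq61, seq65, seq7, seq71, seq77, seq87, seq89.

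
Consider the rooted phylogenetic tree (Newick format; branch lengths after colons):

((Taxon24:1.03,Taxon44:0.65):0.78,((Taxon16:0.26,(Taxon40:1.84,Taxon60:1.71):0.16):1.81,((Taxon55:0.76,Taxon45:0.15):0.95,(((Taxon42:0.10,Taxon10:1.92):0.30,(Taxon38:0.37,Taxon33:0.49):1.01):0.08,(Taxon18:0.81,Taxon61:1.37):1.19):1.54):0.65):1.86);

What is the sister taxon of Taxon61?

Taxon61 attaches to the tree at the node subtending (Taxon18,Taxon61).
The other lineage descending from that same node — the sister group — is the single tip Taxon18.

Taxon18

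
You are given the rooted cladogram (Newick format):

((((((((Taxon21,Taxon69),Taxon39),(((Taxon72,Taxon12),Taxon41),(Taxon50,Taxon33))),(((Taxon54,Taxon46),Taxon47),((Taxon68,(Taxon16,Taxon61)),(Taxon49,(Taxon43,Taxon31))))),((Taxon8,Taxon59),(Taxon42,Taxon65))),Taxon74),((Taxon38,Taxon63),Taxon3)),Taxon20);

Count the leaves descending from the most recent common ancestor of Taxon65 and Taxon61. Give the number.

21

The MRCA of Taxon65 and Taxon61 is the node subtending (((((Taxon21,Taxon69),Taxon39),(((Taxon72,Taxon12),Taxon41),(Taxon50,Taxon33))),(((Taxon54,Taxon46),Taxon47),((Taxon68,(Taxon16,Taxon61)),(Taxon49,(Taxon43,Taxon31))))),((Taxon8,Taxon59),(Taxon42,Taxon65))).
That clade contains 21 terminal taxa: Taxon12, Taxon16, Taxon21, Taxon31, Taxon33, Taxon39, Taxon41, Taxon42, Taxon43, Taxon46, Taxon47, Taxon49, Taxon50, Taxon54, Taxon59, Taxon61, Taxon65, Taxon68, Taxon69, Taxon72, Taxon8.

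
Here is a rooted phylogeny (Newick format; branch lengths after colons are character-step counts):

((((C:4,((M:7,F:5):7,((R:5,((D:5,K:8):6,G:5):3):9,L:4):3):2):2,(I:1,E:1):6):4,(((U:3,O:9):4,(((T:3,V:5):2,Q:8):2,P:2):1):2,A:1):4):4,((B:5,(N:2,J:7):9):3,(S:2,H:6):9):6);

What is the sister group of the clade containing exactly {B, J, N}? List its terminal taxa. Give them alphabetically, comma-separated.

The clade containing exactly {B, J, N} attaches to the tree at the node subtending ((B,(N,J)),(S,H)).
The other lineage descending from that same node — the sister group — is (S,H); its 2 tips in alphabetical order are the answer.

H, S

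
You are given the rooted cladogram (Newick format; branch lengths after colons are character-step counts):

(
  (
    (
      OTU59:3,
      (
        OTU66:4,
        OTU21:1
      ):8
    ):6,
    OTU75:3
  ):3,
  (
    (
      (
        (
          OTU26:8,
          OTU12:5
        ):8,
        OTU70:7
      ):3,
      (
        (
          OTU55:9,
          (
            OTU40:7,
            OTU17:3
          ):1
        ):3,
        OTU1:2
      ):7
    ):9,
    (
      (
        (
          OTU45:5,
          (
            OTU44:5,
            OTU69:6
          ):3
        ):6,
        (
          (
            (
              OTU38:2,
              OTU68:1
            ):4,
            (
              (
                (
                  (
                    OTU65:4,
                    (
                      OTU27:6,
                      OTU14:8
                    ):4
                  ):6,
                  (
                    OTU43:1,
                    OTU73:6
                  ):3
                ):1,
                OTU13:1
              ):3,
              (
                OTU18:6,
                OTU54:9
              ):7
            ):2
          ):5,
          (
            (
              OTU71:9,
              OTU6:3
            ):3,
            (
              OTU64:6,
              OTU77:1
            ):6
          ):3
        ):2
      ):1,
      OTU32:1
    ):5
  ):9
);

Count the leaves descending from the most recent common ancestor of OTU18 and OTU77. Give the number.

14

The MRCA of OTU18 and OTU77 is the node subtending (((OTU38,OTU68),((((OTU65,(OTU27,OTU14)),(OTU43,OTU73)),OTU13),(OTU18,OTU54))),((OTU71,OTU6),(OTU64,OTU77))).
That clade contains 14 terminal taxa: OTU13, OTU14, OTU18, OTU27, OTU38, OTU43, OTU54, OTU6, OTU64, OTU65, OTU68, OTU71, OTU73, OTU77.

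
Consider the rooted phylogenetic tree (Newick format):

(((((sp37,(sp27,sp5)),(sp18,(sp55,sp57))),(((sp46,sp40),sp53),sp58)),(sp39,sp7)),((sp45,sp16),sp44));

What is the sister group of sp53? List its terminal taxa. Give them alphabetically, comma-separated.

sp40, sp46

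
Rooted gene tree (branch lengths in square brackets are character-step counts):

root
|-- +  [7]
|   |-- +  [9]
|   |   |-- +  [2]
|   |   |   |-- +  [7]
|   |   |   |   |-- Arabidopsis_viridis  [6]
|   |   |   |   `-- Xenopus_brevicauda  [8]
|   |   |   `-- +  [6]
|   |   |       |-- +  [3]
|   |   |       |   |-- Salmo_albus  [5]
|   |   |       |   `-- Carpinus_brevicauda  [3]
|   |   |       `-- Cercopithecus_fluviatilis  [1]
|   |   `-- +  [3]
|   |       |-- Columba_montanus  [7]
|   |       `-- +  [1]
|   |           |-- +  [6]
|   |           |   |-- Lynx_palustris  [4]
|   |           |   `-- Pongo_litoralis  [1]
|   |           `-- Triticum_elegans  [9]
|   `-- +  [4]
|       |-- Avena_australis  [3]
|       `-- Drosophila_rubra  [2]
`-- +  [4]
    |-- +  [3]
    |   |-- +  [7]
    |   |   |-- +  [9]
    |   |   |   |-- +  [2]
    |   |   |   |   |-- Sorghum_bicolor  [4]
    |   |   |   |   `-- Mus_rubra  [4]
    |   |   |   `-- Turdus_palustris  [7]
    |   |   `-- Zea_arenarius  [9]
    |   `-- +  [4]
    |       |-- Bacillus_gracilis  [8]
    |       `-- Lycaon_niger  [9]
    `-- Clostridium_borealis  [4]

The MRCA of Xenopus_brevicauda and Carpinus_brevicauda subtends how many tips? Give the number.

The MRCA of Xenopus_brevicauda and Carpinus_brevicauda is the node subtending ((Arabidopsis_viridis,Xenopus_brevicauda),((Salmo_albus,Carpinus_brevicauda),Cercopithecus_fluviatilis)).
That clade contains 5 terminal taxa: Arabidopsis_viridis, Carpinus_brevicauda, Cercopithecus_fluviatilis, Salmo_albus, Xenopus_brevicauda.

5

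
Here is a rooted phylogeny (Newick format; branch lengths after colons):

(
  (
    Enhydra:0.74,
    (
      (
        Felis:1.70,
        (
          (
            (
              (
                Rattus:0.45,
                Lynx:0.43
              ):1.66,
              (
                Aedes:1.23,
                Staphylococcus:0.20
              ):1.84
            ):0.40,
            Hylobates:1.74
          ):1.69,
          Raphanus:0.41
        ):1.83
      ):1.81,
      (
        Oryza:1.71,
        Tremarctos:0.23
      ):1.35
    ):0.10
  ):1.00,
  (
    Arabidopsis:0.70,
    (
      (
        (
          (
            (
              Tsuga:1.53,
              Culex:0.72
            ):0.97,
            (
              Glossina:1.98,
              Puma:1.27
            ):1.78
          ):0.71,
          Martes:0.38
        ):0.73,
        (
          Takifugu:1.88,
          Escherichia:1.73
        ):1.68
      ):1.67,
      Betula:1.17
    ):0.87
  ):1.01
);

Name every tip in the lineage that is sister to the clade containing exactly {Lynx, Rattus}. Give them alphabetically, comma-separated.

The clade containing exactly {Lynx, Rattus} attaches to the tree at the node subtending ((Rattus,Lynx),(Aedes,Staphylococcus)).
The other lineage descending from that same node — the sister group — is (Aedes,Staphylococcus); its 2 tips in alphabetical order are the answer.

Aedes, Staphylococcus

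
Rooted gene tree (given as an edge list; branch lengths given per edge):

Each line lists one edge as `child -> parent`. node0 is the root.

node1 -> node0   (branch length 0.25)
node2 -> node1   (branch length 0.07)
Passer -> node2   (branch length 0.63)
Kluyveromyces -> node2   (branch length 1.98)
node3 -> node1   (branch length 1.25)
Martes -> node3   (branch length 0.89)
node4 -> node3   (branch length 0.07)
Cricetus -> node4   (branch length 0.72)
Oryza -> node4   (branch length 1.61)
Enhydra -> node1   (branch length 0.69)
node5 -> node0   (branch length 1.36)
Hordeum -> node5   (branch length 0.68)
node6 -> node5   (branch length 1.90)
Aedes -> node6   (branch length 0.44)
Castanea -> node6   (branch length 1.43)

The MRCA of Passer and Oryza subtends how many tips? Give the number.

6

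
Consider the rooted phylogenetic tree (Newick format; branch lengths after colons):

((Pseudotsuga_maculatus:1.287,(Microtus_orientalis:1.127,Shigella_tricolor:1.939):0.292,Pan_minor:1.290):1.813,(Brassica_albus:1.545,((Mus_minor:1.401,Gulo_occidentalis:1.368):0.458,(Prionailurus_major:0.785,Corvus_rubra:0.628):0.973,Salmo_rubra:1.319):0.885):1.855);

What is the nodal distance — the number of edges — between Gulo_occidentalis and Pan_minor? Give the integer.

The MRCA of Gulo_occidentalis and Pan_minor is the root of the tree.
From Gulo_occidentalis up to that node: 4 branches. From Pan_minor up to the same node: 2 branches. Total: 4 + 2 = 6.

6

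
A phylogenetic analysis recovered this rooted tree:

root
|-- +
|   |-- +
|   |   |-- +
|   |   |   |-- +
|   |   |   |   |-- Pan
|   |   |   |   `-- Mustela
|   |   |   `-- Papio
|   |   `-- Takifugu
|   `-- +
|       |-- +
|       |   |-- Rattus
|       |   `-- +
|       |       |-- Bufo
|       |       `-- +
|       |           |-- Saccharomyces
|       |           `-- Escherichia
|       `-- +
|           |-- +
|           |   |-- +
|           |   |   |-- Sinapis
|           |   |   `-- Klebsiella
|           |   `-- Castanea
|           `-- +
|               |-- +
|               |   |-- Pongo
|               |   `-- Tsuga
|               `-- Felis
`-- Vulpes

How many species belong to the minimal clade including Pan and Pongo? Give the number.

14

The MRCA of Pan and Pongo is the node subtending ((((Pan,Mustela),Papio),Takifugu),((Rattus,(Bufo,(Saccharomyces,Escherichia))),(((Sinapis,Klebsiella),Castanea),((Pongo,Tsuga),Felis)))).
That clade contains 14 terminal taxa: Bufo, Castanea, Escherichia, Felis, Klebsiella, Mustela, Pan, Papio, Pongo, Rattus, Saccharomyces, Sinapis, Takifugu, Tsuga.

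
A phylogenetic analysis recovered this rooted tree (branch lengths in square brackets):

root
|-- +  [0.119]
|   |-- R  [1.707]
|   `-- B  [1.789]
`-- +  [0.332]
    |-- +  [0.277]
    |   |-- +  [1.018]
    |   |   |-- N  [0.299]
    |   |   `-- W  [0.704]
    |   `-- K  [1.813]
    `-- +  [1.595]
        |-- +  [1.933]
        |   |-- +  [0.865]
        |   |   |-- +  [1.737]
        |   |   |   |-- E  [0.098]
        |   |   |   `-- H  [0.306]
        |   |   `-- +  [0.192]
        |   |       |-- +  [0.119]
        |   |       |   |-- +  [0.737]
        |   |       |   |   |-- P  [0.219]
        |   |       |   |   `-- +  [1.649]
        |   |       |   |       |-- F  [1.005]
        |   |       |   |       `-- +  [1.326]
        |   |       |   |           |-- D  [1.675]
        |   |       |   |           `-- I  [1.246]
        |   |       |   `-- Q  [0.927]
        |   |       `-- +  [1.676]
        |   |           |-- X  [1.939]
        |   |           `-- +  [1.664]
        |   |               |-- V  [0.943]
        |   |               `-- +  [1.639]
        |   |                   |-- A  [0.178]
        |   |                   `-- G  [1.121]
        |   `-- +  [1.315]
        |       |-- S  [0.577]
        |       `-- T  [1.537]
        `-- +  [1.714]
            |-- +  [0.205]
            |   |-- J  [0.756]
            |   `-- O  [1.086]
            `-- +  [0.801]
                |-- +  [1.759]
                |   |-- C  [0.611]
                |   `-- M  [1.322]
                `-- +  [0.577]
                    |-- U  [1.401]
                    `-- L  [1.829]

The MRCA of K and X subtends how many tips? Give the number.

22

The MRCA of K and X is the node subtending (((N,W),K),((((E,H),(((P,(F,(D,I))),Q),(X,(V,(A,G))))),(S,T)),((J,O),((C,M),(U,L))))).
That clade contains 22 terminal taxa: A, C, D, E, F, G, H, I, J, K, L, M, N, O, P, Q, S, T, U, V, W, X.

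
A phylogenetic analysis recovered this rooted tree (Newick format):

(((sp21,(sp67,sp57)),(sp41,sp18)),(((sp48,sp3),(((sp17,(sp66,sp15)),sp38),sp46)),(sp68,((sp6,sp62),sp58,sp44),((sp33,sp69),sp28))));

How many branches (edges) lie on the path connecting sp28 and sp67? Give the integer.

8

The MRCA of sp28 and sp67 is the root of the tree.
From sp28 up to that node: 4 branches. From sp67 up to the same node: 4 branches. Total: 4 + 4 = 8.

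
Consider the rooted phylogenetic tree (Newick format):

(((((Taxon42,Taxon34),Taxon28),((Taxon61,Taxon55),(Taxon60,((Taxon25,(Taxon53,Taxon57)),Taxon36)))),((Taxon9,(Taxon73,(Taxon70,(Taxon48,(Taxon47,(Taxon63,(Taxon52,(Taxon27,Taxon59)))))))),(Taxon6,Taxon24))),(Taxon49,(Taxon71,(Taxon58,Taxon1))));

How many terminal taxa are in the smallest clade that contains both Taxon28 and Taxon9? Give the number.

21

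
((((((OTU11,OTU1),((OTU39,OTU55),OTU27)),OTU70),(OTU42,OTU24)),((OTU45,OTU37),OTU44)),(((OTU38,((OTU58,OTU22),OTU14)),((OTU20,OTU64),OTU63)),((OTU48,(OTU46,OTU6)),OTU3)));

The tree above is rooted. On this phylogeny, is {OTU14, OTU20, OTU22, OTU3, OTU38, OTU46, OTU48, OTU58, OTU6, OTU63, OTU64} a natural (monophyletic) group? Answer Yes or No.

The most recent common ancestor of these taxa subtends (((OTU38,((OTU58,OTU22),OTU14)),((OTU20,OTU64),OTU63)),((OTU48,(OTU46,OTU6)),OTU3)).
That clade has exactly 11 tips — every listed taxon and nothing else — so the group is monophyletic.

Yes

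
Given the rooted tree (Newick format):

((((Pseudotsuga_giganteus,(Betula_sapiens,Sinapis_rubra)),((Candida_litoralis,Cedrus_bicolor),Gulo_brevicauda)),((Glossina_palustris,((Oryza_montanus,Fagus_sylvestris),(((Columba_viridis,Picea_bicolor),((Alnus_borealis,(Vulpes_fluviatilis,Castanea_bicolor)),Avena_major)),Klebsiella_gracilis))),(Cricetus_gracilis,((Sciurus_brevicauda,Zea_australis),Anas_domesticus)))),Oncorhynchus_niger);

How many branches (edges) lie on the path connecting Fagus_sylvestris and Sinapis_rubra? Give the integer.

9

The MRCA of Fagus_sylvestris and Sinapis_rubra is the node subtending (((Pseudotsuga_giganteus,(Betula_sapiens,Sinapis_rubra)),((Candida_litoralis,Cedrus_bicolor),Gulo_brevicauda)),((Glossina_palustris,((Oryza_montanus,Fagus_sylvestris),(((Columba_viridis,Picea_bicolor),((Alnus_borealis,(Vulpes_fluviatilis,Castanea_bicolor)),Avena_major)),Klebsiella_gracilis))),(Cricetus_gracilis,((Sciurus_brevicauda,Zea_australis),Anas_domesticus)))).
From Fagus_sylvestris up to that node: 5 branches. From Sinapis_rubra up to the same node: 4 branches. Total: 5 + 4 = 9.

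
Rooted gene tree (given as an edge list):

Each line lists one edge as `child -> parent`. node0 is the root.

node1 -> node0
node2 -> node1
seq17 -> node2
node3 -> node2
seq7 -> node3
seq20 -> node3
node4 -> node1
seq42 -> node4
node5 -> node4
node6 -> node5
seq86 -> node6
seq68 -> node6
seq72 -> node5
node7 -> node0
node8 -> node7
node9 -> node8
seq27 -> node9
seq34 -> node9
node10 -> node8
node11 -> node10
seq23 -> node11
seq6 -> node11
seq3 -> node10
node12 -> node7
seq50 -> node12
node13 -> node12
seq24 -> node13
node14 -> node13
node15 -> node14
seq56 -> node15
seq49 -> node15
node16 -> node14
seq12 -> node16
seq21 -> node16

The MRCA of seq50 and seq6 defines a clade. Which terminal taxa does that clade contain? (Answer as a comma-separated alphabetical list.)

seq12, seq21, seq23, seq24, seq27, seq3, seq34, seq49, seq50, seq56, seq6

Tracing seq50: it sits inside (seq50,(seq24,((seq56,seq49),(seq12,seq21)))).
Tracing seq6: it sits inside (seq23,seq6).
The smallest clade enclosing both is (((seq27,seq34),((seq23,seq6),seq3)),(seq50,(seq24,((seq56,seq49),(seq12,seq21))))); the answer is its 11 terminal taxa in alphabetical order.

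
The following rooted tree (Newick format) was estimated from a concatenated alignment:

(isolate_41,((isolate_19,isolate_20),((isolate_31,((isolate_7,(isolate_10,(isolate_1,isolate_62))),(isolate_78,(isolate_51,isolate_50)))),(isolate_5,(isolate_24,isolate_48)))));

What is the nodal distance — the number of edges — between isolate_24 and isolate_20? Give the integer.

6

The MRCA of isolate_24 and isolate_20 is the node subtending ((isolate_19,isolate_20),((isolate_31,((isolate_7,(isolate_10,(isolate_1,isolate_62))),(isolate_78,(isolate_51,isolate_50)))),(isolate_5,(isolate_24,isolate_48)))).
From isolate_24 up to that node: 4 branches. From isolate_20 up to the same node: 2 branches. Total: 4 + 2 = 6.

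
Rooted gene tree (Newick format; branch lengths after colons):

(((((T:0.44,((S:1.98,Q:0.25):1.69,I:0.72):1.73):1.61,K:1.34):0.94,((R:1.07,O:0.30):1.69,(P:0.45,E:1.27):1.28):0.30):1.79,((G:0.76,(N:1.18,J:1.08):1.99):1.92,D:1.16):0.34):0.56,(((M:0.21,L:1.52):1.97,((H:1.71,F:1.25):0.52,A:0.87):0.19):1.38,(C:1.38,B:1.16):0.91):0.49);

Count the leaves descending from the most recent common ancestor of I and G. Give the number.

13

The MRCA of I and G is the node subtending ((((T,((S,Q),I)),K),((R,O),(P,E))),((G,(N,J)),D)).
That clade contains 13 terminal taxa: D, E, G, I, J, K, N, O, P, Q, R, S, T.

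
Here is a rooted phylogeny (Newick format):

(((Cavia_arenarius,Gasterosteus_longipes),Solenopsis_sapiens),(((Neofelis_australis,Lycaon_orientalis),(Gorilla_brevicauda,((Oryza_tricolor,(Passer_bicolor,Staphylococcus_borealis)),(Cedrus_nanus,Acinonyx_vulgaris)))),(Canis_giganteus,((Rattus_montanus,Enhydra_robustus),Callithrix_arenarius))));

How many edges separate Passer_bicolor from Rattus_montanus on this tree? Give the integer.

10

The MRCA of Passer_bicolor and Rattus_montanus is the node subtending (((Neofelis_australis,Lycaon_orientalis),(Gorilla_brevicauda,((Oryza_tricolor,(Passer_bicolor,Staphylococcus_borealis)),(Cedrus_nanus,Acinonyx_vulgaris)))),(Canis_giganteus,((Rattus_montanus,Enhydra_robustus),Callithrix_arenarius))).
From Passer_bicolor up to that node: 6 branches. From Rattus_montanus up to the same node: 4 branches. Total: 6 + 4 = 10.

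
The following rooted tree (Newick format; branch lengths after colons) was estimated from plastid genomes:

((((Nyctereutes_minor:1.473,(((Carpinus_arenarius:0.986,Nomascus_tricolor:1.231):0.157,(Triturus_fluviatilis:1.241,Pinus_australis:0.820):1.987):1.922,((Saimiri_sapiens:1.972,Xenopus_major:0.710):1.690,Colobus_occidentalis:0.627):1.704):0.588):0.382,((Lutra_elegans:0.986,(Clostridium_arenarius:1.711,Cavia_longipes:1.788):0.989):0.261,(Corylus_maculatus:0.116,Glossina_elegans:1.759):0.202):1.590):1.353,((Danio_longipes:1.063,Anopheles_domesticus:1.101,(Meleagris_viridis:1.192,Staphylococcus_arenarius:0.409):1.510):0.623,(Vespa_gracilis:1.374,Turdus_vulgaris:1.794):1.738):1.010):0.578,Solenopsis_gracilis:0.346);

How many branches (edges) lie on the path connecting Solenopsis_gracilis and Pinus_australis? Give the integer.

8

The MRCA of Solenopsis_gracilis and Pinus_australis is the root of the tree.
From Solenopsis_gracilis up to that node: 1 branch. From Pinus_australis up to the same node: 7 branches. Total: 1 + 7 = 8.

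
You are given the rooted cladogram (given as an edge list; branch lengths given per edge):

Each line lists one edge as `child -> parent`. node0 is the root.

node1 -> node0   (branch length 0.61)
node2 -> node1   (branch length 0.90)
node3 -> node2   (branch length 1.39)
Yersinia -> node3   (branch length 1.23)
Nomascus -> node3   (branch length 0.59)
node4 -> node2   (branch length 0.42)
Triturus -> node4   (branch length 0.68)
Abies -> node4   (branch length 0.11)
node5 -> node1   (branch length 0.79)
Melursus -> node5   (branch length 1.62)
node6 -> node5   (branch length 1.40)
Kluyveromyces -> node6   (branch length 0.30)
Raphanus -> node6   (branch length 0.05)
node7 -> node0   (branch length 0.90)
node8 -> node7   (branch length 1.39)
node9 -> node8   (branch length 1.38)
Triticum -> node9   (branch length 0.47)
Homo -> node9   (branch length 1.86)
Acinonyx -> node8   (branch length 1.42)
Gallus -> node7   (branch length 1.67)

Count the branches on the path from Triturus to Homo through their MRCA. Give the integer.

8

The MRCA of Triturus and Homo is the root of the tree.
From Triturus up to that node: 4 branches. From Homo up to the same node: 4 branches. Total: 4 + 4 = 8.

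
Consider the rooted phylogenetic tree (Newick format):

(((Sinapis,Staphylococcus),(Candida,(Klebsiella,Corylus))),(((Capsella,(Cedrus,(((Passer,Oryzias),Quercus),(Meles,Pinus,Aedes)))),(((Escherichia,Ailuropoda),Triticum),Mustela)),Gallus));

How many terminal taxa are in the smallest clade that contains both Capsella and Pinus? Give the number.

The MRCA of Capsella and Pinus is the node subtending (Capsella,(Cedrus,(((Passer,Oryzias),Quercus),(Meles,Pinus,Aedes)))).
That clade contains 8 terminal taxa: Aedes, Capsella, Cedrus, Meles, Oryzias, Passer, Pinus, Quercus.

8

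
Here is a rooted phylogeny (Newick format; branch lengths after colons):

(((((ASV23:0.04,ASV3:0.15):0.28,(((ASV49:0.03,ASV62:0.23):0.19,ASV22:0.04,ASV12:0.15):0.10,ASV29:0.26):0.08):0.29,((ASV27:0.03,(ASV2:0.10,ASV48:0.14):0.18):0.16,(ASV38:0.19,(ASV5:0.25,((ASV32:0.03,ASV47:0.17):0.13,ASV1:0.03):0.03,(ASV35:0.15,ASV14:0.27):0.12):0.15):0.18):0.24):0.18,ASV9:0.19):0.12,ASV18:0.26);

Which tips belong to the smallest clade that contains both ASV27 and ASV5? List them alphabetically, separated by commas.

Tracing ASV27: it sits inside (ASV27,(ASV2,ASV48)).
Tracing ASV5: it sits inside (ASV5,((ASV32,ASV47),ASV1),(ASV35,ASV14)).
The smallest clade enclosing both is ((ASV27,(ASV2,ASV48)),(ASV38,(ASV5,((ASV32,ASV47),ASV1),(ASV35,ASV14)))); the answer is its 10 terminal taxa in alphabetical order.

ASV1, ASV14, ASV2, ASV27, ASV32, ASV35, ASV38, ASV47, ASV48, ASV5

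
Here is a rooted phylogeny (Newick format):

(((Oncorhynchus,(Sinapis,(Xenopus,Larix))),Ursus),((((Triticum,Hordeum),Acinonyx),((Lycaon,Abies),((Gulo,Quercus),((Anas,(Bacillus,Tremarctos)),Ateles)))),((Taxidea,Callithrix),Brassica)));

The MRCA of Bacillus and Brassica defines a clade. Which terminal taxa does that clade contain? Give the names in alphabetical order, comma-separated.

Abies, Acinonyx, Anas, Ateles, Bacillus, Brassica, Callithrix, Gulo, Hordeum, Lycaon, Quercus, Taxidea, Tremarctos, Triticum

Tracing Bacillus: it sits inside (Bacillus,Tremarctos).
Tracing Brassica: it sits inside ((Taxidea,Callithrix),Brassica).
The smallest clade enclosing both is ((((Triticum,Hordeum),Acinonyx),((Lycaon,Abies),((Gulo,Quercus),((Anas,(Bacillus,Tremarctos)),Ateles)))),((Taxidea,Callithrix),Brassica)); the answer is its 14 terminal taxa in alphabetical order.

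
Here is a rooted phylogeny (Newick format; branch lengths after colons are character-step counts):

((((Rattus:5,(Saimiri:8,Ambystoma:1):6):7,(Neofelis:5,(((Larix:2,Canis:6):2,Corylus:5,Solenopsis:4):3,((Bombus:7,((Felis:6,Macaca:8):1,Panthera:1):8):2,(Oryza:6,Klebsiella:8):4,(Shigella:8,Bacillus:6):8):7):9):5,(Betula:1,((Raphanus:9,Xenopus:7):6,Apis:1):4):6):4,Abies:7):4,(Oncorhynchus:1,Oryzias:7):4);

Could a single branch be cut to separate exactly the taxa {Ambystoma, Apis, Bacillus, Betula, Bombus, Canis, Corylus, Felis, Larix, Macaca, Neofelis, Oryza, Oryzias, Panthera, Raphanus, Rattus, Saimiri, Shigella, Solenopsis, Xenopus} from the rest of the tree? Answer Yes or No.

No

The MRCA of the listed taxa is the root, so the smallest clade containing them is the whole tree.
That clade also contains Abies, Klebsiella, Oncorhynchus, which are not in the proposed group, so the group is not monophyletic.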